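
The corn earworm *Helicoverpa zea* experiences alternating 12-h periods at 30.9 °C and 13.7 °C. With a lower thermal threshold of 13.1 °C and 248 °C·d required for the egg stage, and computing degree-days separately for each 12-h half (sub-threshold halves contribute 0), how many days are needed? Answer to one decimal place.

27.0 days

Day half: max(0, 30.9 − 13.1) × 0.5 = 17.8 × 0.5 = 8.90 DD.
Night half: max(0, 13.7 − 13.1) × 0.5 = 0.6 × 0.5 = 0.30 DD.
Per 24 h: 9.20 DD/day.
Duration = 248 / 9.20 = 26.957 ≈ 27.0 days.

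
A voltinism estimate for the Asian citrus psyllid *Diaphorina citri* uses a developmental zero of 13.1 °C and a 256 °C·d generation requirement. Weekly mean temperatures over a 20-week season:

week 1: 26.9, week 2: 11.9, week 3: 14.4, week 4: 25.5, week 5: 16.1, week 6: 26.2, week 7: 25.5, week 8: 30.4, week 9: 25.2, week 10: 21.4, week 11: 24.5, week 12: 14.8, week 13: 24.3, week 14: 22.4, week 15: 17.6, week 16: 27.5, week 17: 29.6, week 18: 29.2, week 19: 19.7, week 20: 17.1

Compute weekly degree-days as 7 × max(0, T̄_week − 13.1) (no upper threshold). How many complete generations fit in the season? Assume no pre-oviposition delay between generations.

5 generations

Weekly DD (7 × max(0, T̄ − 13.1)): 96.6, 0.0, 9.1, 86.8, 21.0, 91.7, 86.8, 121.1, 84.7, 58.1, 79.8, 11.9, 78.4, 65.1, 31.5, 100.8, 115.5, 112.7, 46.2, 28.0.
Season total = 1325.8 DD.
Complete generations = ⌊1325.8 / 256⌋ = 5.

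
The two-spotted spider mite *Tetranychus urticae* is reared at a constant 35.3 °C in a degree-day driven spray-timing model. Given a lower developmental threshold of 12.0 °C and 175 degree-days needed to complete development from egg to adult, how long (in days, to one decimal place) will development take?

Daily accumulation = 35.3 − 12.0 = 23.3 DD/day.
Duration = 175 / 23.3 = 7.511 ≈ 7.5 days.

7.5 days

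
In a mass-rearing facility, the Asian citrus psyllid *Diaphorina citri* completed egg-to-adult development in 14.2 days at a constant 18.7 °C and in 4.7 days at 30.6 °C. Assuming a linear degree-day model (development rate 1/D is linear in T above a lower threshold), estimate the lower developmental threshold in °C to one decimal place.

Under the model K = D·(T − T_b), so D₁·(T₁ − T_b) = D₂·(T₂ − T_b).
14.2·(18.7 − T_b) = 4.7·(30.6 − T_b)
T_b = (14.2·18.7 − 4.7·30.6) / (14.2 − 4.7) = 121.72 / 9.5 = 12.813 °C ≈ 12.8 °C.

12.8 °C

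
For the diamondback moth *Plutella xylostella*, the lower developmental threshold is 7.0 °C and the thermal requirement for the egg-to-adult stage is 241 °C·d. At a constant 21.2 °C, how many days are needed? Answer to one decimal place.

17.0 days

Daily accumulation = 21.2 − 7.0 = 14.2 DD/day.
Duration = 241 / 14.2 = 16.972 ≈ 17.0 days.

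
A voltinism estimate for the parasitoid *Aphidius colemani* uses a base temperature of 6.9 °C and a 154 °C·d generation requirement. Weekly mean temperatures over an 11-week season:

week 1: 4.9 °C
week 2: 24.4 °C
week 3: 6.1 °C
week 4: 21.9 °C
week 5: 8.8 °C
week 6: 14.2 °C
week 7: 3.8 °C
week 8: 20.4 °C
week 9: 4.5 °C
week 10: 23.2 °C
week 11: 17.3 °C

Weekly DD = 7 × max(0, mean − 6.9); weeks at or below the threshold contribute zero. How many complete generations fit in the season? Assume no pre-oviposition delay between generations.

3 generations

Weekly DD (7 × max(0, T̄ − 6.9)): 0.0, 122.5, 0.0, 105.0, 13.3, 51.1, 0.0, 94.5, 0.0, 114.1, 72.8.
Season total = 573.3 DD.
Complete generations = ⌊573.3 / 154⌋ = 3.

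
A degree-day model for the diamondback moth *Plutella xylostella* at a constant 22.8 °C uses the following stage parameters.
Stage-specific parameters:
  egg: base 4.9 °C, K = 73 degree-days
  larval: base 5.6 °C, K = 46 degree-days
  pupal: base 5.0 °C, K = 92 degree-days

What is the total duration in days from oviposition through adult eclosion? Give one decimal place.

egg: 73 / (22.8 − 4.9) = 73 / 17.9 = 4.078 d.
larval: 46 / (22.8 − 5.6) = 46 / 17.2 = 2.674 d.
pupal: 92 / (22.8 − 5.0) = 92 / 17.8 = 5.169 d.
Sum = 11.921 ≈ 11.9 days.

11.9 days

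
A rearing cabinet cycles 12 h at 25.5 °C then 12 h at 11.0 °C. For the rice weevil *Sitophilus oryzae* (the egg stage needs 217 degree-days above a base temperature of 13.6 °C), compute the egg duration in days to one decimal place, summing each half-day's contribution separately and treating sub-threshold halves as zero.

Day half: max(0, 25.5 − 13.6) × 0.5 = 11.9 × 0.5 = 5.95 DD.
Night half: max(0, 11.0 − 13.6) × 0.5 = 0.0 × 0.5 = 0.00 DD.
Per 24 h: 5.95 DD/day.
Duration = 217 / 5.95 = 36.471 ≈ 36.5 days.

36.5 days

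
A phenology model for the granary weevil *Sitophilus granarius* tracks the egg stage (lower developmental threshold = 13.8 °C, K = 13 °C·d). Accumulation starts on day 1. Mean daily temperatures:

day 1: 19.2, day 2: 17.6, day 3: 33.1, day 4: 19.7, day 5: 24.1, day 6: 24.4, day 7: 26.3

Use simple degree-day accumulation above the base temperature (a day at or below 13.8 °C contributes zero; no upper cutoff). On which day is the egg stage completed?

day 3

Daily DD above 13.8 °C: 5.4, 3.8, 19.3, 5.9, 10.3, 10.6, 12.5.
Cumulative: 5.4, 9.2, 28.5, 34.4, 44.7, 55.3, 67.8.
The total first reaches 13 DD on day 3.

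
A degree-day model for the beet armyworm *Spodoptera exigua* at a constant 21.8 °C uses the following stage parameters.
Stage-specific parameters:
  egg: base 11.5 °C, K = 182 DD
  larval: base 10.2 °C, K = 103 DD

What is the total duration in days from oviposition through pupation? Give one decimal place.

26.5 days

egg: 182 / (21.8 − 11.5) = 182 / 10.3 = 17.670 d.
larval: 103 / (21.8 − 10.2) = 103 / 11.6 = 8.879 d.
Sum = 26.549 ≈ 26.5 days.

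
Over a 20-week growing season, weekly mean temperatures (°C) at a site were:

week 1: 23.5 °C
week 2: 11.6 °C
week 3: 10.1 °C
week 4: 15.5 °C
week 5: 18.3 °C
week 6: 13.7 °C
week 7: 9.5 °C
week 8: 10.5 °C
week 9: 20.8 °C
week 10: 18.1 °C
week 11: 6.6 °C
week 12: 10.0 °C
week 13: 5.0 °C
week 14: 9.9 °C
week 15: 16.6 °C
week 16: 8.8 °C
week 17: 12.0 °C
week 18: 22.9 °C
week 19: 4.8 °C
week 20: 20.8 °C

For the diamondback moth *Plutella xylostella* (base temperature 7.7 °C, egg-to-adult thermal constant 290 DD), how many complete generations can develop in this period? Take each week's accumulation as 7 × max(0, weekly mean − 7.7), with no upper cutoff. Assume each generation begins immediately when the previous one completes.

2 generations

Weekly DD (7 × max(0, T̄ − 7.7)): 110.6, 27.3, 16.8, 54.6, 74.2, 42.0, 12.6, 19.6, 91.7, 72.8, 0.0, 16.1, 0.0, 15.4, 62.3, 7.7, 30.1, 106.4, 0.0, 91.7.
Season total = 851.9 DD.
Complete generations = ⌊851.9 / 290⌋ = 2.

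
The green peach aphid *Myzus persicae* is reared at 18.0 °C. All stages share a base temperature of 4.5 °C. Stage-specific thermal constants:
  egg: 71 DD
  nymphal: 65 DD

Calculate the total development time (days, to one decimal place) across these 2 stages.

Daily accumulation at 18.0 °C = 18.0 − 4.5 = 13.5 DD/day.
Total K = 71 + 65 = 136 DD.
Total duration = 136 / 13.5 = 10.074 ≈ 10.1 days.

10.1 days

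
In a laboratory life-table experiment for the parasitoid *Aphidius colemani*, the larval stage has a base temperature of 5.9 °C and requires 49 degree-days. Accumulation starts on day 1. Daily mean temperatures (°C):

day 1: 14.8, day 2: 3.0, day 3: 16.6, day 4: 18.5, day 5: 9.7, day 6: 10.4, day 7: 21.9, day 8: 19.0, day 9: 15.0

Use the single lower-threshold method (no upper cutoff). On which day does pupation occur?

day 7

Daily DD above 5.9 °C: 8.9, 0.0, 10.7, 12.6, 3.8, 4.5, 16.0, 13.1, 9.1.
Cumulative: 8.9, 8.9, 19.6, 32.2, 36.0, 40.5, 56.5, 69.6, 78.7.
The total first reaches 49 DD on day 7.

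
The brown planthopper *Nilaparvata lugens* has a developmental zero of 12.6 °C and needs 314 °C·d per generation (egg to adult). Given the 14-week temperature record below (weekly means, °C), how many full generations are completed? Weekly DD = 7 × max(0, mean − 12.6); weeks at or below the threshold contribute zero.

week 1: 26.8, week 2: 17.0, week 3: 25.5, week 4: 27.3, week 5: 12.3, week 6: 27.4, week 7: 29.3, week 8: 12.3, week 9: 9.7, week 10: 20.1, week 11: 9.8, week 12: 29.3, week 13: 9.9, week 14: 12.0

Weekly DD (7 × max(0, T̄ − 12.6)): 99.4, 30.8, 90.3, 102.9, 0.0, 103.6, 116.9, 0.0, 0.0, 52.5, 0.0, 116.9, 0.0, 0.0.
Season total = 713.3 DD.
Complete generations = ⌊713.3 / 314⌋ = 2.

2 generations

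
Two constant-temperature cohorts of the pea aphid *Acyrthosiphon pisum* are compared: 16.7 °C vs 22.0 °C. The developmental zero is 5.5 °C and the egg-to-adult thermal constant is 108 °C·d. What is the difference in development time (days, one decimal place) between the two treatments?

3.1 days

At 16.7 °C: 108 / (16.7 − 5.5) = 108 / 11.2 = 9.643 d.
At 22.0 °C: 108 / (22.0 − 5.5) = 108 / 16.5 = 6.545 d.
Difference = |9.643 − 6.545| = 3.097 ≈ 3.1 days.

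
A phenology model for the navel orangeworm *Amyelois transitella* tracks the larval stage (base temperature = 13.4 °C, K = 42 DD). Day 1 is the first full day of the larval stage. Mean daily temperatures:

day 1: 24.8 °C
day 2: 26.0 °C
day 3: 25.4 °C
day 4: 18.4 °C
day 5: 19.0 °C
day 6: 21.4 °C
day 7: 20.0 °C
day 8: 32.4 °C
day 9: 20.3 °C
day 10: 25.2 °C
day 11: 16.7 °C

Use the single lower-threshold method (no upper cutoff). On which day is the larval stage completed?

day 5

Daily DD above 13.4 °C: 11.4, 12.6, 12.0, 5.0, 5.6, 8.0, 6.6, 19.0, 6.9, 11.8, 3.3.
Cumulative: 11.4, 24.0, 36.0, 41.0, 46.6, 54.6, 61.2, 80.2, 87.1, 98.9, 102.2.
The total first reaches 42 DD on day 5.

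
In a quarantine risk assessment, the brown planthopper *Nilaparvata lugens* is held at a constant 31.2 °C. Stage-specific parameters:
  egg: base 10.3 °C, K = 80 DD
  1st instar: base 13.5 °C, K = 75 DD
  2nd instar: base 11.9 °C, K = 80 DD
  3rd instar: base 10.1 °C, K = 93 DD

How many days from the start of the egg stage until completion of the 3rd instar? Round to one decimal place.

16.6 days

egg: 80 / (31.2 − 10.3) = 80 / 20.9 = 3.828 d.
1st instar: 75 / (31.2 − 13.5) = 75 / 17.7 = 4.237 d.
2nd instar: 80 / (31.2 − 11.9) = 80 / 19.3 = 4.145 d.
3rd instar: 93 / (31.2 − 10.1) = 93 / 21.1 = 4.408 d.
Sum = 16.618 ≈ 16.6 days.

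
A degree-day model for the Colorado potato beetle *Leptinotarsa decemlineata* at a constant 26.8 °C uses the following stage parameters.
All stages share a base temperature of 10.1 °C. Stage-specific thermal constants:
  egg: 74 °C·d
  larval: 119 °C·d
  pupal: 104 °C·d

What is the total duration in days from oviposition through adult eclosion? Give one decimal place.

Daily accumulation at 26.8 °C = 26.8 − 10.1 = 16.7 DD/day.
Total K = 74 + 119 + 104 = 297 DD.
Total duration = 297 / 16.7 = 17.784 ≈ 17.8 days.

17.8 days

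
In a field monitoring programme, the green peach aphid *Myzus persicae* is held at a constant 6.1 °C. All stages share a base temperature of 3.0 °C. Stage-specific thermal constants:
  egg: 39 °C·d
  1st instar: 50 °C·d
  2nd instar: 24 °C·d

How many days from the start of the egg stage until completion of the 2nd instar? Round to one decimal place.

36.5 days

Daily accumulation at 6.1 °C = 6.1 − 3.0 = 3.1 DD/day.
Total K = 39 + 50 + 24 = 113 DD.
Total duration = 113 / 3.1 = 36.452 ≈ 36.5 days.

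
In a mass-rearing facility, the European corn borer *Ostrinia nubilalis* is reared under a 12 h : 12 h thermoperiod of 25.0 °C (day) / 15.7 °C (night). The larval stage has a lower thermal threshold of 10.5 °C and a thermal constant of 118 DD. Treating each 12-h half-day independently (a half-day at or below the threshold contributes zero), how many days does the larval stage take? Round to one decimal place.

12.0 days

Day half: max(0, 25.0 − 10.5) × 0.5 = 14.5 × 0.5 = 7.25 DD.
Night half: max(0, 15.7 − 10.5) × 0.5 = 5.2 × 0.5 = 2.60 DD.
Per 24 h: 9.85 DD/day.
Duration = 118 / 9.85 = 11.980 ≈ 12.0 days.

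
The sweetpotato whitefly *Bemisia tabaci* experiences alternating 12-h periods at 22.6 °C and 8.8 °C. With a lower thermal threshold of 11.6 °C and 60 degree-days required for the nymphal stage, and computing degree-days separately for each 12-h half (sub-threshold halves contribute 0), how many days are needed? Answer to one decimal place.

Day half: max(0, 22.6 − 11.6) × 0.5 = 11.0 × 0.5 = 5.50 DD.
Night half: max(0, 8.8 − 11.6) × 0.5 = 0.0 × 0.5 = 0.00 DD.
Per 24 h: 5.50 DD/day.
Duration = 60 / 5.50 = 10.909 ≈ 10.9 days.

10.9 days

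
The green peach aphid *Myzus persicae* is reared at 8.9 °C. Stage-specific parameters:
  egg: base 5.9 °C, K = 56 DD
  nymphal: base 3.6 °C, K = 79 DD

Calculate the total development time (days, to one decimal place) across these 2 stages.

egg: 56 / (8.9 − 5.9) = 56 / 3.0 = 18.667 d.
nymphal: 79 / (8.9 − 3.6) = 79 / 5.3 = 14.906 d.
Sum = 33.572 ≈ 33.6 days.

33.6 days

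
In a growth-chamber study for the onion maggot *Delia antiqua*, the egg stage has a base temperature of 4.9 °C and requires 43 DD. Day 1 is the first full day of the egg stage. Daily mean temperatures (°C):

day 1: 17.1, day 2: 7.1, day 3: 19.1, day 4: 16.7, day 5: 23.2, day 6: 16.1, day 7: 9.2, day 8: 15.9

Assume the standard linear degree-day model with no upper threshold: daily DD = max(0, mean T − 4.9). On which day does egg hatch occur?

Daily DD above 4.9 °C: 12.2, 2.2, 14.2, 11.8, 18.3, 11.2, 4.3, 11.0.
Cumulative: 12.2, 14.4, 28.6, 40.4, 58.7, 69.9, 74.2, 85.2.
The total first reaches 43 DD on day 5.

day 5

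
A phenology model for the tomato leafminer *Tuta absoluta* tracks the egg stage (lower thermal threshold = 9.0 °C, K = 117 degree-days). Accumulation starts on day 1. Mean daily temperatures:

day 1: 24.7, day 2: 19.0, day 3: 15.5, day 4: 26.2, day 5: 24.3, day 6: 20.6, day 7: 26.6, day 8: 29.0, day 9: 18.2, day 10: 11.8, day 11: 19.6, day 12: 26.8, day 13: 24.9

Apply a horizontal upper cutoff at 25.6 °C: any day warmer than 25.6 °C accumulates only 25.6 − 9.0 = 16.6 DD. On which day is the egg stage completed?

day 9

Daily DD above 9.0 °C (capped at 16.6): 15.7, 10.0, 6.5, 16.6, 15.3, 11.6, 16.6, 16.6, 9.2, 2.8, 10.6, 16.6, 15.9.
Cumulative: 15.7, 25.7, 32.2, 48.8, 64.1, 75.7, 92.3, 108.9, 118.1, 120.9, 131.5, 148.1, 164.0.
The total first reaches 117 DD on day 9.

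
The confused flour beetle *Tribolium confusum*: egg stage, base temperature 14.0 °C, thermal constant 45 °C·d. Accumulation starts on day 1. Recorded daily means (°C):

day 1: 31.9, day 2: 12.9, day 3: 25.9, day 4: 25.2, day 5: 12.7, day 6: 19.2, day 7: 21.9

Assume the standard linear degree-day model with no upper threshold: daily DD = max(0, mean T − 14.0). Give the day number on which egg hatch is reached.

Daily DD above 14.0 °C: 17.9, 0.0, 11.9, 11.2, 0.0, 5.2, 7.9.
Cumulative: 17.9, 17.9, 29.8, 41.0, 41.0, 46.2, 54.1.
The total first reaches 45 DD on day 6.

day 6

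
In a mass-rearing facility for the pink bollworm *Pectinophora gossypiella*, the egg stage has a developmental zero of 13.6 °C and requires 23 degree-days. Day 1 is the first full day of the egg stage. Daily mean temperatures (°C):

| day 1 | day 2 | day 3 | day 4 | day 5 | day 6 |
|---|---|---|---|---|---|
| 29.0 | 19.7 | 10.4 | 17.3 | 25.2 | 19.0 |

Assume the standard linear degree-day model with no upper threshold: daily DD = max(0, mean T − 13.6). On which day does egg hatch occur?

day 4

Daily DD above 13.6 °C: 15.4, 6.1, 0.0, 3.7, 11.6, 5.4.
Cumulative: 15.4, 21.5, 21.5, 25.2, 36.8, 42.2.
The total first reaches 23 DD on day 4.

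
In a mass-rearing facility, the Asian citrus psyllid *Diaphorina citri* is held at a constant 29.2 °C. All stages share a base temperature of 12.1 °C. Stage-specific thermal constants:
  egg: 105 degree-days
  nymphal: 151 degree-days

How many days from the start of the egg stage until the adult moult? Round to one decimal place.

Daily accumulation at 29.2 °C = 29.2 − 12.1 = 17.1 DD/day.
Total K = 105 + 151 = 256 DD.
Total duration = 256 / 17.1 = 14.971 ≈ 15.0 days.

15.0 days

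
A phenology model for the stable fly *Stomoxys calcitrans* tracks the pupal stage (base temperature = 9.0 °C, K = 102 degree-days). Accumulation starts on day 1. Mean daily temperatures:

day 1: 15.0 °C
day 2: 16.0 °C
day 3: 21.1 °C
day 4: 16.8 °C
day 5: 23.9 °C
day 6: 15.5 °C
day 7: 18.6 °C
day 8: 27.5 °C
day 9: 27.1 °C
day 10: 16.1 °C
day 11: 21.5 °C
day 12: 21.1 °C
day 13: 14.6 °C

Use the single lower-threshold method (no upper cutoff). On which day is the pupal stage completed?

day 10

Daily DD above 9.0 °C: 6.0, 7.0, 12.1, 7.8, 14.9, 6.5, 9.6, 18.5, 18.1, 7.1, 12.5, 12.1, 5.6.
Cumulative: 6.0, 13.0, 25.1, 32.9, 47.8, 54.3, 63.9, 82.4, 100.5, 107.6, 120.1, 132.2, 137.8.
The total first reaches 102 DD on day 10.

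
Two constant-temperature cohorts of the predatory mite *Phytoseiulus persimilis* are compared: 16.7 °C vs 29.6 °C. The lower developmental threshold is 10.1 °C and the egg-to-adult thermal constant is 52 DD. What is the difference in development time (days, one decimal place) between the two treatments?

5.2 days

At 16.7 °C: 52 / (16.7 − 10.1) = 52 / 6.6 = 7.879 d.
At 29.6 °C: 52 / (29.6 − 10.1) = 52 / 19.5 = 2.667 d.
Difference = |7.879 − 2.667| = 5.212 ≈ 5.2 days.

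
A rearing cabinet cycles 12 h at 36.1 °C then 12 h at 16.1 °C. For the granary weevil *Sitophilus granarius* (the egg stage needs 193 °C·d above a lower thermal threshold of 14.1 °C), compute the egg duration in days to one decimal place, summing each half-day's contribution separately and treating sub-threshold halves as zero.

Day half: max(0, 36.1 − 14.1) × 0.5 = 22.0 × 0.5 = 11.00 DD.
Night half: max(0, 16.1 − 14.1) × 0.5 = 2.0 × 0.5 = 1.00 DD.
Per 24 h: 12.00 DD/day.
Duration = 193 / 12.00 = 16.083 ≈ 16.1 days.

16.1 days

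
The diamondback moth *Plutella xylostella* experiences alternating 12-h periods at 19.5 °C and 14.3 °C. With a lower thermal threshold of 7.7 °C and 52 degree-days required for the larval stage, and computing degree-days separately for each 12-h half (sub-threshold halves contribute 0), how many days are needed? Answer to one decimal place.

Day half: max(0, 19.5 − 7.7) × 0.5 = 11.8 × 0.5 = 5.90 DD.
Night half: max(0, 14.3 − 7.7) × 0.5 = 6.6 × 0.5 = 3.30 DD.
Per 24 h: 9.20 DD/day.
Duration = 52 / 9.20 = 5.652 ≈ 5.7 days.

5.7 days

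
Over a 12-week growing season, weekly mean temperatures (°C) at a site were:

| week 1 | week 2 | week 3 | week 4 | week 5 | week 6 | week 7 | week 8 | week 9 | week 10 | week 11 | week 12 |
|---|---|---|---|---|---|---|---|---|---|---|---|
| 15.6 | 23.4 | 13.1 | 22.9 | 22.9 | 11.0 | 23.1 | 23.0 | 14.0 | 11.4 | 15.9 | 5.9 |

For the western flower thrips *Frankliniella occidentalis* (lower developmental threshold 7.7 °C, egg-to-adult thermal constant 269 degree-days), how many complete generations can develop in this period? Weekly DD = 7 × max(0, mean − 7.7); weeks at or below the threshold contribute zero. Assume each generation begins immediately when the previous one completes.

2 generations

Weekly DD (7 × max(0, T̄ − 7.7)): 55.3, 109.9, 37.8, 106.4, 106.4, 23.1, 107.8, 107.1, 44.1, 25.9, 57.4, 0.0.
Season total = 781.2 DD.
Complete generations = ⌊781.2 / 269⌋ = 2.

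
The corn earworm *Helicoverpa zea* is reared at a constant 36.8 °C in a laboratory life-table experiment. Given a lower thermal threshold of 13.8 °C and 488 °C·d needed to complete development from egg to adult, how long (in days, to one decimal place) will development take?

21.2 days

Daily accumulation = 36.8 − 13.8 = 23.0 DD/day.
Duration = 488 / 23.0 = 21.217 ≈ 21.2 days.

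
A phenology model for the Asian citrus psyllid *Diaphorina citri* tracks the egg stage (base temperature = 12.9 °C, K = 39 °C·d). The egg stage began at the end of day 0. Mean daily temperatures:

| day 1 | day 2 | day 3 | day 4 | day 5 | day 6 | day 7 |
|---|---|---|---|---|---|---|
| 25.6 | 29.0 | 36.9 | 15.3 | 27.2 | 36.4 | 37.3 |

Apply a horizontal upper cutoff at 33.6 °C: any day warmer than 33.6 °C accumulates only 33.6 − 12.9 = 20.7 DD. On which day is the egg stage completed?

Daily DD above 12.9 °C (capped at 20.7): 12.7, 16.1, 20.7, 2.4, 14.3, 20.7, 20.7.
Cumulative: 12.7, 28.8, 49.5, 51.9, 66.2, 86.9, 107.6.
The total first reaches 39 DD on day 3.

day 3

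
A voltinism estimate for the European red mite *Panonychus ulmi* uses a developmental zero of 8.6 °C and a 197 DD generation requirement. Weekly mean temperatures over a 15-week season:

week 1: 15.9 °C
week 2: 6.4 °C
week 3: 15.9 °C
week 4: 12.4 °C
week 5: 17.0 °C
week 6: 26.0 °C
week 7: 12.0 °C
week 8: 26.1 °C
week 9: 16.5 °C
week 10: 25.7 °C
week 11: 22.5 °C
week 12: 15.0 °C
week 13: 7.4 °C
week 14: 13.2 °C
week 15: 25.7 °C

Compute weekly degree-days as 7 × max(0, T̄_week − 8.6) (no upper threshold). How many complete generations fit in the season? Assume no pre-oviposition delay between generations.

4 generations

Weekly DD (7 × max(0, T̄ − 8.6)): 51.1, 0.0, 51.1, 26.6, 58.8, 121.8, 23.8, 122.5, 55.3, 119.7, 97.3, 44.8, 0.0, 32.2, 119.7.
Season total = 924.7 DD.
Complete generations = ⌊924.7 / 197⌋ = 4.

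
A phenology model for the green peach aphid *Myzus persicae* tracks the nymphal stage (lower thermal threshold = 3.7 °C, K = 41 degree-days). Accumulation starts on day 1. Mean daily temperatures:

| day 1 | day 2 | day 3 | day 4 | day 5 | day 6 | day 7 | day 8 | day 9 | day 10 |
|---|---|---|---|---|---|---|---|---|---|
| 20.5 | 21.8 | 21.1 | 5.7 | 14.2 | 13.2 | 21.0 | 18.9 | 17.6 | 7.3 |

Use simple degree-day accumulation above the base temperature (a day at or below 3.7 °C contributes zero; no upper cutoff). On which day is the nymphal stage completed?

Daily DD above 3.7 °C: 16.8, 18.1, 17.4, 2.0, 10.5, 9.5, 17.3, 15.2, 13.9, 3.6.
Cumulative: 16.8, 34.9, 52.3, 54.3, 64.8, 74.3, 91.6, 106.8, 120.7, 124.3.
The total first reaches 41 DD on day 3.

day 3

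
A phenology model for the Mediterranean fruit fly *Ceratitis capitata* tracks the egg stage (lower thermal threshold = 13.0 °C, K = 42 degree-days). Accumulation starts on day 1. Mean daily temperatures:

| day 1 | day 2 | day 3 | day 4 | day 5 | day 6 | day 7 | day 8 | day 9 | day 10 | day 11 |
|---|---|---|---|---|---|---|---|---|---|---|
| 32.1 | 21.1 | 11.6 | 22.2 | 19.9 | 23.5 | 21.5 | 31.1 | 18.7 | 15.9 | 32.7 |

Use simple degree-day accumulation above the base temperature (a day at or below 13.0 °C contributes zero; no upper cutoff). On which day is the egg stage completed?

day 5

Daily DD above 13.0 °C: 19.1, 8.1, 0.0, 9.2, 6.9, 10.5, 8.5, 18.1, 5.7, 2.9, 19.7.
Cumulative: 19.1, 27.2, 27.2, 36.4, 43.3, 53.8, 62.3, 80.4, 86.1, 89.0, 108.7.
The total first reaches 42 DD on day 5.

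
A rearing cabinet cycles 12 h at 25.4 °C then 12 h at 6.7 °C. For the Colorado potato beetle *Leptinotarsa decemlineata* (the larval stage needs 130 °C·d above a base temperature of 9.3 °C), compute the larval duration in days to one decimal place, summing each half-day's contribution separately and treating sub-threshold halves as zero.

Day half: max(0, 25.4 − 9.3) × 0.5 = 16.1 × 0.5 = 8.05 DD.
Night half: max(0, 6.7 − 9.3) × 0.5 = 0.0 × 0.5 = 0.00 DD.
Per 24 h: 8.05 DD/day.
Duration = 130 / 8.05 = 16.149 ≈ 16.1 days.

16.1 days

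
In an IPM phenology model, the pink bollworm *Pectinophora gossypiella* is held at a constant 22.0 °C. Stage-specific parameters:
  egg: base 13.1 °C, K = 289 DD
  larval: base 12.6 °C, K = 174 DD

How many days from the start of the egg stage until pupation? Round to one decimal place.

51.0 days

egg: 289 / (22.0 − 13.1) = 289 / 8.9 = 32.472 d.
larval: 174 / (22.0 − 12.6) = 174 / 9.4 = 18.511 d.
Sum = 50.983 ≈ 51.0 days.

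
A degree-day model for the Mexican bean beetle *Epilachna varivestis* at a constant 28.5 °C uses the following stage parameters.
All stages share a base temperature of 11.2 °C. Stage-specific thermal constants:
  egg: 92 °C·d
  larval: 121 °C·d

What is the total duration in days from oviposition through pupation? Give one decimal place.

Daily accumulation at 28.5 °C = 28.5 − 11.2 = 17.3 DD/day.
Total K = 92 + 121 = 213 DD.
Total duration = 213 / 17.3 = 12.312 ≈ 12.3 days.

12.3 days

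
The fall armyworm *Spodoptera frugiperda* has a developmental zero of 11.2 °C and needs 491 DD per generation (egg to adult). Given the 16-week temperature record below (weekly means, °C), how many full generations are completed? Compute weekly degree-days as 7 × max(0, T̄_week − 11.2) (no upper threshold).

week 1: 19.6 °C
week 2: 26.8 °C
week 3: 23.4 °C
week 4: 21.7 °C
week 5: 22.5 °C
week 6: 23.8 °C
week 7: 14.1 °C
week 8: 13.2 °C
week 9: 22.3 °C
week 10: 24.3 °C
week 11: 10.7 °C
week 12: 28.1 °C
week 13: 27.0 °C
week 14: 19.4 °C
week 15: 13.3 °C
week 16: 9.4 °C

2 generations

Weekly DD (7 × max(0, T̄ − 11.2)): 58.8, 109.2, 85.4, 73.5, 79.1, 88.2, 20.3, 14.0, 77.7, 91.7, 0.0, 118.3, 110.6, 57.4, 14.7, 0.0.
Season total = 998.9 DD.
Complete generations = ⌊998.9 / 491⌋ = 2.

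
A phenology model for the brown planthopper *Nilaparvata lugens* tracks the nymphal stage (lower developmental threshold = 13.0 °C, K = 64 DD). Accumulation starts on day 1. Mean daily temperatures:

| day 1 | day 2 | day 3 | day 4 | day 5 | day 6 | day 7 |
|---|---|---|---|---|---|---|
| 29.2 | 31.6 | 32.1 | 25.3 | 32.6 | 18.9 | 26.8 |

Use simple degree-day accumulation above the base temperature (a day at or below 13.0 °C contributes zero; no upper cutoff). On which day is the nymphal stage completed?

Daily DD above 13.0 °C: 16.2, 18.6, 19.1, 12.3, 19.6, 5.9, 13.8.
Cumulative: 16.2, 34.8, 53.9, 66.2, 85.8, 91.7, 105.5.
The total first reaches 64 DD on day 4.

day 4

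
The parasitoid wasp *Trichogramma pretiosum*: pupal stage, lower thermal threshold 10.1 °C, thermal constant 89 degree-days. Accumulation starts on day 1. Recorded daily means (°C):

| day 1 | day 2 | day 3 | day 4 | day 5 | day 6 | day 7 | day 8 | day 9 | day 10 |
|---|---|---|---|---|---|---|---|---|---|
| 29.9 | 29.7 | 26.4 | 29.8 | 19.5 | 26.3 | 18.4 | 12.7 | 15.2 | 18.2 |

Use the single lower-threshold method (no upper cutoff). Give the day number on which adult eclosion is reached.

day 6

Daily DD above 10.1 °C: 19.8, 19.6, 16.3, 19.7, 9.4, 16.2, 8.3, 2.6, 5.1, 8.1.
Cumulative: 19.8, 39.4, 55.7, 75.4, 84.8, 101.0, 109.3, 111.9, 117.0, 125.1.
The total first reaches 89 DD on day 6.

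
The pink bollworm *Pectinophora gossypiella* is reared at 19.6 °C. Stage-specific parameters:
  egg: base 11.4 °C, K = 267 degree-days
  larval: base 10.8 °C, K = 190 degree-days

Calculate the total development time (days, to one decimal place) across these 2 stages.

54.2 days

egg: 267 / (19.6 − 11.4) = 267 / 8.2 = 32.561 d.
larval: 190 / (19.6 − 10.8) = 190 / 8.8 = 21.591 d.
Sum = 54.152 ≈ 54.2 days.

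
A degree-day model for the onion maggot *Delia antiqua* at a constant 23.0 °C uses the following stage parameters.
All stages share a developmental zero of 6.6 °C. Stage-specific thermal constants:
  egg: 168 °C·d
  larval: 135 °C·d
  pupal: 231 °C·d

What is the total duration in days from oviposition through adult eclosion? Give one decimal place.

32.6 days

Daily accumulation at 23.0 °C = 23.0 − 6.6 = 16.4 DD/day.
Total K = 168 + 135 + 231 = 534 DD.
Total duration = 534 / 16.4 = 32.561 ≈ 32.6 days.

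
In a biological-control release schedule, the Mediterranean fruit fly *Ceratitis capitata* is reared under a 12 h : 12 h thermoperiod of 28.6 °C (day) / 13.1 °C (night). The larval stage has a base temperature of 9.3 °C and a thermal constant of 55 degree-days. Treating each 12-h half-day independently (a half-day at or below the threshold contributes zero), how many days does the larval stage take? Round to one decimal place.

4.8 days

Day half: max(0, 28.6 − 9.3) × 0.5 = 19.3 × 0.5 = 9.65 DD.
Night half: max(0, 13.1 − 9.3) × 0.5 = 3.8 × 0.5 = 1.90 DD.
Per 24 h: 11.55 DD/day.
Duration = 55 / 11.55 = 4.762 ≈ 4.8 days.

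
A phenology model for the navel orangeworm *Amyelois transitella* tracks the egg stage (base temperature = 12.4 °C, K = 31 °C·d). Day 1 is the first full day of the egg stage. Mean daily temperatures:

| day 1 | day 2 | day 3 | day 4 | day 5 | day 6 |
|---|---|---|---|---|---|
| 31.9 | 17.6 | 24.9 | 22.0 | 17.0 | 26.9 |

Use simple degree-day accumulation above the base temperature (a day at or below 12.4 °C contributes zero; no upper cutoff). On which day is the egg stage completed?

Daily DD above 12.4 °C: 19.5, 5.2, 12.5, 9.6, 4.6, 14.5.
Cumulative: 19.5, 24.7, 37.2, 46.8, 51.4, 65.9.
The total first reaches 31 DD on day 3.

day 3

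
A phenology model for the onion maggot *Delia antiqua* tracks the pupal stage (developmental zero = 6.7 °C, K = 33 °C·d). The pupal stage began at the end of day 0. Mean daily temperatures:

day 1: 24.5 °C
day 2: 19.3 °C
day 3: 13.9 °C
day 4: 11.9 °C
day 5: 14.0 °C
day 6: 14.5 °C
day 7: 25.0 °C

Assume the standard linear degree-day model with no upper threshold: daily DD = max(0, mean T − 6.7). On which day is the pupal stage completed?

day 3

Daily DD above 6.7 °C: 17.8, 12.6, 7.2, 5.2, 7.3, 7.8, 18.3.
Cumulative: 17.8, 30.4, 37.6, 42.8, 50.1, 57.9, 76.2.
The total first reaches 33 DD on day 3.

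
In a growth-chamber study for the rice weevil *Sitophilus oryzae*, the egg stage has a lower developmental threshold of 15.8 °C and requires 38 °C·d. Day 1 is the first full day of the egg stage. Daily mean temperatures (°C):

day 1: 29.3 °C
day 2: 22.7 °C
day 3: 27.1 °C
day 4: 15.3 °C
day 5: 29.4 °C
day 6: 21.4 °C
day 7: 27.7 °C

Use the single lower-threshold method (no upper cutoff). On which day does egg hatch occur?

day 5

Daily DD above 15.8 °C: 13.5, 6.9, 11.3, 0.0, 13.6, 5.6, 11.9.
Cumulative: 13.5, 20.4, 31.7, 31.7, 45.3, 50.9, 62.8.
The total first reaches 38 DD on day 5.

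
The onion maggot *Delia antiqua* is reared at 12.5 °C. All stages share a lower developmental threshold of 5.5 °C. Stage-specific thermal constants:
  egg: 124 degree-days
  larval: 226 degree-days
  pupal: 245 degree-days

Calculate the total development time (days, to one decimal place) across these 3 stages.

Daily accumulation at 12.5 °C = 12.5 − 5.5 = 7.0 DD/day.
Total K = 124 + 226 + 245 = 595 DD.
Total duration = 595 / 7.0 = 85.000 ≈ 85.0 days.

85.0 days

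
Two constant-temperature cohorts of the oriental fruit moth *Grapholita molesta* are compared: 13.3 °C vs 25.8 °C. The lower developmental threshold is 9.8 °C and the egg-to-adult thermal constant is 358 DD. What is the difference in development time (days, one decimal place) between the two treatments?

At 13.3 °C: 358 / (13.3 − 9.8) = 358 / 3.5 = 102.286 d.
At 25.8 °C: 358 / (25.8 − 9.8) = 358 / 16.0 = 22.375 d.
Difference = |102.286 − 22.375| = 79.911 ≈ 79.9 days.

79.9 days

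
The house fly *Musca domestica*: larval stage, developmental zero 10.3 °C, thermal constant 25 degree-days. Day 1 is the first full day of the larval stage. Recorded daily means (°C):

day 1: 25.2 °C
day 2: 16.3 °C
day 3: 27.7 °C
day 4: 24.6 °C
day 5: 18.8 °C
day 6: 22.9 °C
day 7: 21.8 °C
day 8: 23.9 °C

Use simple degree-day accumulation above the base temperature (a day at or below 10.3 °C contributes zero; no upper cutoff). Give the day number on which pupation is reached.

Daily DD above 10.3 °C: 14.9, 6.0, 17.4, 14.3, 8.5, 12.6, 11.5, 13.6.
Cumulative: 14.9, 20.9, 38.3, 52.6, 61.1, 73.7, 85.2, 98.8.
The total first reaches 25 DD on day 3.

day 3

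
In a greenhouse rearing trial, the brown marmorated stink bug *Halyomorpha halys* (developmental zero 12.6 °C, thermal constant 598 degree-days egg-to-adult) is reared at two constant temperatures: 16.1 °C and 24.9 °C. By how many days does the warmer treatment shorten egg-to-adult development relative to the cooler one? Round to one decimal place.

At 16.1 °C: 598 / (16.1 − 12.6) = 598 / 3.5 = 170.857 d.
At 24.9 °C: 598 / (24.9 − 12.6) = 598 / 12.3 = 48.618 d.
Difference = |170.857 − 48.618| = 122.239 ≈ 122.2 days.

122.2 days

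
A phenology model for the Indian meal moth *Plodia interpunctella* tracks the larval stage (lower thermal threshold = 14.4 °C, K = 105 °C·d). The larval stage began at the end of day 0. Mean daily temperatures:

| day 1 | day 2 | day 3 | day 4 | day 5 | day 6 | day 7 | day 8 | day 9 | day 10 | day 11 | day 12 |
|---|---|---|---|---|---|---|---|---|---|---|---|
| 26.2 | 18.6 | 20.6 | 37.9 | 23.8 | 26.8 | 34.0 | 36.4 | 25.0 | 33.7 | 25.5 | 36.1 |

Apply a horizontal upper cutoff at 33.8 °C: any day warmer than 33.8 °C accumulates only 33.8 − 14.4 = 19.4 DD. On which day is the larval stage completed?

Daily DD above 14.4 °C (capped at 19.4): 11.8, 4.2, 6.2, 19.4, 9.4, 12.4, 19.4, 19.4, 10.6, 19.3, 11.1, 19.4.
Cumulative: 11.8, 16.0, 22.2, 41.6, 51.0, 63.4, 82.8, 102.2, 112.8, 132.1, 143.2, 162.6.
The total first reaches 105 DD on day 9.

day 9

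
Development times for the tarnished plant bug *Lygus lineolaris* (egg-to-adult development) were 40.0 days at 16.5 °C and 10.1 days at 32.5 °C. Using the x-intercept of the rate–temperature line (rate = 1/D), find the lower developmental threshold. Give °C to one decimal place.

11.1 °C

Under the model K = D·(T − T_b), so D₁·(T₁ − T_b) = D₂·(T₂ − T_b).
40.0·(16.5 − T_b) = 10.1·(32.5 − T_b)
T_b = (40.0·16.5 − 10.1·32.5) / (40.0 − 10.1) = 331.75 / 29.9 = 11.095 °C ≈ 11.1 °C.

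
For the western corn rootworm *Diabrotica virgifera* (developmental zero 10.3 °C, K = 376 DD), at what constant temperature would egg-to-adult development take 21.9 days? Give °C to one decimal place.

27.5 °C

Required daily accumulation = 376 / 21.9 = 17.169 DD/day.
T = T_base + 17.169 = 10.3 + 17.169 = 27.469 ≈ 27.5 °C.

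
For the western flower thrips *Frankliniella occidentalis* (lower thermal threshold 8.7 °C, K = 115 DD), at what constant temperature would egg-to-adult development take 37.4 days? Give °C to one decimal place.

11.8 °C

Required daily accumulation = 115 / 37.4 = 3.075 DD/day.
T = T_base + 3.075 = 8.7 + 3.075 = 11.775 ≈ 11.8 °C.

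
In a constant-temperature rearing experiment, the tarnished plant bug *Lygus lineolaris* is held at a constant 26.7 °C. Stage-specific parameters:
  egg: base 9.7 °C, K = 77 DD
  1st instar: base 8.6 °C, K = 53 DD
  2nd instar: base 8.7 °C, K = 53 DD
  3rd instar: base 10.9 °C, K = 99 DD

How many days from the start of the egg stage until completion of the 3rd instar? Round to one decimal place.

16.7 days

egg: 77 / (26.7 − 9.7) = 77 / 17.0 = 4.529 d.
1st instar: 53 / (26.7 − 8.6) = 53 / 18.1 = 2.928 d.
2nd instar: 53 / (26.7 − 8.7) = 53 / 18.0 = 2.944 d.
3rd instar: 99 / (26.7 − 10.9) = 99 / 15.8 = 6.266 d.
Sum = 16.668 ≈ 16.7 days.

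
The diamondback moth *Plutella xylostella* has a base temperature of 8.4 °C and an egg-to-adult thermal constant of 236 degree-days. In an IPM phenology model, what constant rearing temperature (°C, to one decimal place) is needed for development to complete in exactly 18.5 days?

Required daily accumulation = 236 / 18.5 = 12.757 DD/day.
T = T_base + 12.757 = 8.4 + 12.757 = 21.157 ≈ 21.2 °C.

21.2 °C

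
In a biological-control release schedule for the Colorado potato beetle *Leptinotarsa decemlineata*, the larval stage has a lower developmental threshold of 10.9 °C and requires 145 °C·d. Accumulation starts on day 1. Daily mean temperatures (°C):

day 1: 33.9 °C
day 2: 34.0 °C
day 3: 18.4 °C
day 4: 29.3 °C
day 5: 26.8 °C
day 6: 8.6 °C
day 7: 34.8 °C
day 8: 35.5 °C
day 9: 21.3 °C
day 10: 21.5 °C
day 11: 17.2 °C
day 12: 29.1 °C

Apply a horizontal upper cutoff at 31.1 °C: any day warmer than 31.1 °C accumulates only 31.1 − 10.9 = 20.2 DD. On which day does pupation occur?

day 11

Daily DD above 10.9 °C (capped at 20.2): 20.2, 20.2, 7.5, 18.4, 15.9, 0.0, 20.2, 20.2, 10.4, 10.6, 6.3, 18.2.
Cumulative: 20.2, 40.4, 47.9, 66.3, 82.2, 82.2, 102.4, 122.6, 133.0, 143.6, 149.9, 168.1.
The total first reaches 145 DD on day 11.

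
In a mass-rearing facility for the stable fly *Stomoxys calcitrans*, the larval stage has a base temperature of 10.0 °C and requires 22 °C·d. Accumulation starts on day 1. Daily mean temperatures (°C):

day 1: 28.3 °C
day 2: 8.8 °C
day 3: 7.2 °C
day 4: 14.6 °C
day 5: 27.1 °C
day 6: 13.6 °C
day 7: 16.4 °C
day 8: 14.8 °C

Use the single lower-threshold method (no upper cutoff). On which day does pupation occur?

Daily DD above 10.0 °C: 18.3, 0.0, 0.0, 4.6, 17.1, 3.6, 6.4, 4.8.
Cumulative: 18.3, 18.3, 18.3, 22.9, 40.0, 43.6, 50.0, 54.8.
The total first reaches 22 DD on day 4.

day 4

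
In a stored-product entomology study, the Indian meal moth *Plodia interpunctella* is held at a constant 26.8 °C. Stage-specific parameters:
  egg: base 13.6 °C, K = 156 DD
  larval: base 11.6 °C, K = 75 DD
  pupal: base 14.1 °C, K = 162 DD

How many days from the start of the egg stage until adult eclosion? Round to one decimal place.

egg: 156 / (26.8 − 13.6) = 156 / 13.2 = 11.818 d.
larval: 75 / (26.8 − 11.6) = 75 / 15.2 = 4.934 d.
pupal: 162 / (26.8 − 14.1) = 162 / 12.7 = 12.756 d.
Sum = 29.508 ≈ 29.5 days.

29.5 days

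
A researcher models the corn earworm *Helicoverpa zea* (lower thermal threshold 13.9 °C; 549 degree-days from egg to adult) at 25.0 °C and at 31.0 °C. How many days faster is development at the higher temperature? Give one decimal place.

At 25.0 °C: 549 / (25.0 − 13.9) = 549 / 11.1 = 49.459 d.
At 31.0 °C: 549 / (31.0 − 13.9) = 549 / 17.1 = 32.105 d.
Difference = |49.459 − 32.105| = 17.354 ≈ 17.4 days.

17.4 days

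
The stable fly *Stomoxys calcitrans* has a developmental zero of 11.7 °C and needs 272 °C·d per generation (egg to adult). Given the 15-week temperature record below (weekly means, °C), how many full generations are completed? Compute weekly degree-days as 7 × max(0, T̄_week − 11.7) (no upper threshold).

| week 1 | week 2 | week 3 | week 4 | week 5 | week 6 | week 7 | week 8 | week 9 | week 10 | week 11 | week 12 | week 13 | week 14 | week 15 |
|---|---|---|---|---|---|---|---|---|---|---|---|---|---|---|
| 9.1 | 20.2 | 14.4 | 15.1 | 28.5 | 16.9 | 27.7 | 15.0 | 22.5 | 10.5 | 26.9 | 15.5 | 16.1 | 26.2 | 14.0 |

2 generations

Weekly DD (7 × max(0, T̄ − 11.7)): 0.0, 59.5, 18.9, 23.8, 117.6, 36.4, 112.0, 23.1, 75.6, 0.0, 106.4, 26.6, 30.8, 101.5, 16.1.
Season total = 748.3 DD.
Complete generations = ⌊748.3 / 272⌋ = 2.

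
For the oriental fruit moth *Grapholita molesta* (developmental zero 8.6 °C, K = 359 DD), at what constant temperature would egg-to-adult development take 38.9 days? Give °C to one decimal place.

17.8 °C

Required daily accumulation = 359 / 38.9 = 9.229 DD/day.
T = T_base + 9.229 = 8.6 + 9.229 = 17.829 ≈ 17.8 °C.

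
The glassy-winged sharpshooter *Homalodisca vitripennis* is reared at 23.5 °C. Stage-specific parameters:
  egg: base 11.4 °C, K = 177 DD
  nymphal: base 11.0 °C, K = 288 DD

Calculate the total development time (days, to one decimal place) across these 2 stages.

egg: 177 / (23.5 − 11.4) = 177 / 12.1 = 14.628 d.
nymphal: 288 / (23.5 − 11.0) = 288 / 12.5 = 23.040 d.
Sum = 37.668 ≈ 37.7 days.

37.7 days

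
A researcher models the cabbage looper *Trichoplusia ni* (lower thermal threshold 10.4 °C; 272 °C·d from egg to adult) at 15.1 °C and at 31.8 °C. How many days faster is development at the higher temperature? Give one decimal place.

At 15.1 °C: 272 / (15.1 − 10.4) = 272 / 4.7 = 57.872 d.
At 31.8 °C: 272 / (31.8 − 10.4) = 272 / 21.4 = 12.710 d.
Difference = |57.872 − 12.710| = 45.162 ≈ 45.2 days.

45.2 days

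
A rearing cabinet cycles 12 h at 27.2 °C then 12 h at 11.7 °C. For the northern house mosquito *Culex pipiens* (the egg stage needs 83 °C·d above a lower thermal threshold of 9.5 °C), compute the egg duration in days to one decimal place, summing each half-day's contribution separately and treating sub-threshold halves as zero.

8.3 days

Day half: max(0, 27.2 − 9.5) × 0.5 = 17.7 × 0.5 = 8.85 DD.
Night half: max(0, 11.7 − 9.5) × 0.5 = 2.2 × 0.5 = 1.10 DD.
Per 24 h: 9.95 DD/day.
Duration = 83 / 9.95 = 8.342 ≈ 8.3 days.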